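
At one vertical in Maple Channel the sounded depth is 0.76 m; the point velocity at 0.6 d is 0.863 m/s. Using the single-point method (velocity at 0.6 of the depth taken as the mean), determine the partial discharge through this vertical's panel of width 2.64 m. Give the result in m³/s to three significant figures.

v̄ = v₀.₆ = 0.863 m/s
q = v̄ × d × w = 0.8630 × 0.76 × 2.64 = 1.732 m³/s

1.73 m³/s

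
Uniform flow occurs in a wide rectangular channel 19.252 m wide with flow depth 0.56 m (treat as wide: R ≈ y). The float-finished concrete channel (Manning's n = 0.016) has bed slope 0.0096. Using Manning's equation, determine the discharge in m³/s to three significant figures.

44.9 m³/s

A = b·y = 19.252 × 0.56 = 10.78 m²
Wide channel: R ≈ y = 0.56 m
Q = (1/n)·A·R^(2/3)·S^(1/2) = (1/0.016) × 10.78 × 0.5600^(2/3) × 0.0096^(1/2) = 44.85 m³/s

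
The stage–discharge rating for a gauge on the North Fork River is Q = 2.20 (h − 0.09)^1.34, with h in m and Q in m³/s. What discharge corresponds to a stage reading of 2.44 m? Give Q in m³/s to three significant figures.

Q = 2.20 × (2.44 − 0.09)^1.34 = 2.20 × 2.35^1.34 = 6.913 m³/s

6.91 m³/s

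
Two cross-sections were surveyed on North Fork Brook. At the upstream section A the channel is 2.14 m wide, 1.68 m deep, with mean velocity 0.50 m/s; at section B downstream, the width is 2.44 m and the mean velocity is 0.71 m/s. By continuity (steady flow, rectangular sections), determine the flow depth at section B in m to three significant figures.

Q = A₁V₁ = (2.14×1.68) × 0.50 = 1.798 m³/s
d₂ = Q/(b₂ V₂) = 1.798/(2.44×0.71) = 1.038 m

1.04 m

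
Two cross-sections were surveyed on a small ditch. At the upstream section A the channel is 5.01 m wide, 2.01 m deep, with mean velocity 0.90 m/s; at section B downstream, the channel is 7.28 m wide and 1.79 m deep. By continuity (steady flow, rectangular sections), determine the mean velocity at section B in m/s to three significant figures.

Q = A₁V₁ = (5.01×2.01) × 0.90 = 9.063 m³/s
A₂ = 7.28 × 1.79 = 13.03 m²
V₂ = Q/A₂ = 9.063/13.03 = 0.6955 m/s

0.695 m/s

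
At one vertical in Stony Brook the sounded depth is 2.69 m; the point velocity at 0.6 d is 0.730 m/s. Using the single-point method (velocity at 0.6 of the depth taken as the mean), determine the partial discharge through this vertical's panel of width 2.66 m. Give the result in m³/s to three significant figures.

5.22 m³/s

v̄ = v₀.₆ = 0.730 m/s
q = v̄ × d × w = 0.7300 × 2.69 × 2.66 = 5.223 m³/s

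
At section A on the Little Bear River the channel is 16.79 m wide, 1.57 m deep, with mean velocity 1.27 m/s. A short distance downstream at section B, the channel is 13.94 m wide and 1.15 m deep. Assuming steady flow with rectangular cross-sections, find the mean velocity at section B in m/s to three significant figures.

2.09 m/s

Q = A₁V₁ = (16.79×1.57) × 1.27 = 33.48 m³/s
A₂ = 13.94 × 1.15 = 16.03 m²
V₂ = Q/A₂ = 33.48/16.03 = 2.088 m/s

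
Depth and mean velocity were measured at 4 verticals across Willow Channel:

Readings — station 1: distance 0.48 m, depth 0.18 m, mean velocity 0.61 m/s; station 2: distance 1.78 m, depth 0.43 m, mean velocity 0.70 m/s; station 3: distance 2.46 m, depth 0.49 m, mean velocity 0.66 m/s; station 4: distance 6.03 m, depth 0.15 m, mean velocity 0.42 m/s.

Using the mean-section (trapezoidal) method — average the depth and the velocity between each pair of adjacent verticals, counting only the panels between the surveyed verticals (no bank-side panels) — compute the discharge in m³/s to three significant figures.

Panel 1-2: Δb = 1.3 m, d̄ = (0.18+0.43)/2 = 0.305, v̄ = (0.61+0.70)/2 = 0.655 → q = 1.3×0.305×0.655 = 0.2597 m³/s
Panel 2-3: Δb = 0.68 m, d̄ = (0.43+0.49)/2 = 0.46, v̄ = (0.70+0.66)/2 = 0.68 → q = 0.68×0.46×0.68 = 0.2127 m³/s
Panel 3-4: Δb = 3.57 m, d̄ = (0.49+0.15)/2 = 0.32, v̄ = (0.66+0.42)/2 = 0.54 → q = 3.57×0.32×0.54 = 0.6169 m³/s
Q = Σ q = 1.089 m³/s

1.09 m³/s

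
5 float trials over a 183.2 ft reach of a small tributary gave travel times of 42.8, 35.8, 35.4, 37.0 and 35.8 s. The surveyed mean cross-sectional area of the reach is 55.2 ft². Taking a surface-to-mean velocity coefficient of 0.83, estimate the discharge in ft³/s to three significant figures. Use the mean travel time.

t̄ = (42.8 + 35.8 + 35.4 + 37.0 + 35.8) / 5 = 37.36 s
v_surface = L / t̄ = 183.2 / 37.36 = 4.904 ft/s
v_mean = 0.83 × 4.904 = 4.070 ft/s
Q = A × v_mean = 55.2 × 4.070 = 224.7 ft³/s

225 ft³/s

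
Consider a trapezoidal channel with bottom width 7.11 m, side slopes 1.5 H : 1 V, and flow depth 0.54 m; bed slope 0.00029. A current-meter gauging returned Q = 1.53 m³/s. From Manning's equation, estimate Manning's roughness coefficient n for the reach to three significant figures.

0.0289

A = (b + z·y)·y = (7.11 + 1.5×0.54)×0.54 = 4.277 m²
P = b + 2y√(1+z²) = 7.11 + 2×0.54×√(1+1.5²) = 9.057 m
R = A/P = 4.277/9.057 = 0.4722 m
n = (1/Q)·A·R^(2/3)·S^(1/2) = (1/1.53) × 4.277 × 0.6064 × 0.01703 = 0.02887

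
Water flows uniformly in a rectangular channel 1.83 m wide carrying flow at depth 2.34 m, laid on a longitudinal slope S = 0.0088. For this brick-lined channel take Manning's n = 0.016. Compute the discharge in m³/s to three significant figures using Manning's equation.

19.0 m³/s

A = b·y = 1.83 × 2.34 = 4.282 m²
P = b + 2y = 1.83 + 2×2.34 = 6.510 m
R = A/P = 4.282/6.510 = 0.6578 m
Q = (1/n)·A·R^(2/3)·S^(1/2) = (1/0.016) × 4.282 × 0.6578^(2/3) × 0.0088^(1/2) = 18.99 m³/s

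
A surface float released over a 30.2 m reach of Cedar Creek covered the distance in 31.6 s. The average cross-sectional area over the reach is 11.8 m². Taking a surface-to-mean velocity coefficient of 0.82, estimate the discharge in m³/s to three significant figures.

v_surface = L / t̄ = 30.2 / 31.6 = 0.9557 m/s
v_mean = 0.82 × 0.9557 = 0.7837 m/s
Q = A × v_mean = 11.8 × 0.7837 = 9.247 m³/s

9.25 m³/s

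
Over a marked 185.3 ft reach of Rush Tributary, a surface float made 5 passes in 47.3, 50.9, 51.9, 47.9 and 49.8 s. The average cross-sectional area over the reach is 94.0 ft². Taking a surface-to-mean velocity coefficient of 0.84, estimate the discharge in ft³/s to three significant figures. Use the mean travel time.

295 ft³/s

t̄ = (47.3 + 50.9 + 51.9 + 47.9 + 49.8) / 5 = 49.56 s
v_surface = L / t̄ = 185.3 / 49.56 = 3.739 ft/s
v_mean = 0.84 × 3.739 = 3.141 ft/s
Q = A × v_mean = 94.0 × 3.141 = 295.2 ft³/s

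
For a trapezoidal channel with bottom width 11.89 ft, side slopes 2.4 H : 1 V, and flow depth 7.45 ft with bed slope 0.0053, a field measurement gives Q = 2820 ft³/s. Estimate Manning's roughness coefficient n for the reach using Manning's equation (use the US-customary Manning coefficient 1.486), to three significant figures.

0.0228

A = (b + z·y)·y = (11.89 + 2.4×7.45)×7.45 = 221.8 ft²
P = b + 2y√(1+z²) = 11.89 + 2×7.45×√(1+2.4²) = 50.63 ft
R = A/P = 221.8/50.63 = 4.381 ft
n = (1.486/Q)·A·R^(2/3)·S^(1/2) = (1.486/2820) × 221.8 × 2.677 × 0.07280 = 0.02278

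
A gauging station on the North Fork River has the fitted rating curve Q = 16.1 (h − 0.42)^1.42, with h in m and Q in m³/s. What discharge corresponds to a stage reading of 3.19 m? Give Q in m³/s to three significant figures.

Q = 16.1 × (3.19 − 0.42)^1.42 = 16.1 × 2.77^1.42 = 68.41 m³/s

68.4 m³/s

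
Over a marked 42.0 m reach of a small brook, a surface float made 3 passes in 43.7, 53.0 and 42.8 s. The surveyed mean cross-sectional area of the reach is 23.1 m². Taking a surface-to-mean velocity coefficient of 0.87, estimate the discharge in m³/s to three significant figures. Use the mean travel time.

t̄ = (43.7 + 53.0 + 42.8) / 3 = 46.5 s
v_surface = L / t̄ = 42.0 / 46.5 = 0.9032 m/s
v_mean = 0.87 × 0.9032 = 0.7858 m/s
Q = A × v_mean = 23.1 × 0.7858 = 18.15 m³/s

18.2 m³/s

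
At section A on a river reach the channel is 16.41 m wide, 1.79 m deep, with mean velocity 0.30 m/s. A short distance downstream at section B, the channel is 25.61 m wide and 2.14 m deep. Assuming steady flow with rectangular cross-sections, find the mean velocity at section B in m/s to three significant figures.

0.161 m/s

Q = A₁V₁ = (16.41×1.79) × 0.30 = 8.812 m³/s
A₂ = 25.61 × 2.14 = 54.81 m²
V₂ = Q/A₂ = 8.812/54.81 = 0.1608 m/s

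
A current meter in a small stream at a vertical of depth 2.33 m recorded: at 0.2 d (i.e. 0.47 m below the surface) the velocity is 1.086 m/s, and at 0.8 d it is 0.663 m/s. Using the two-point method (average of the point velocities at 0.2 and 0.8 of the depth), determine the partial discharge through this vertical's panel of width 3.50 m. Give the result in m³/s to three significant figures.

v̄ = (1.086 + 0.663) / 2 = 0.8745 m/s
q = v̄ × d × w = 0.8745 × 2.33 × 3.50 = 7.132 m³/s

7.13 m³/s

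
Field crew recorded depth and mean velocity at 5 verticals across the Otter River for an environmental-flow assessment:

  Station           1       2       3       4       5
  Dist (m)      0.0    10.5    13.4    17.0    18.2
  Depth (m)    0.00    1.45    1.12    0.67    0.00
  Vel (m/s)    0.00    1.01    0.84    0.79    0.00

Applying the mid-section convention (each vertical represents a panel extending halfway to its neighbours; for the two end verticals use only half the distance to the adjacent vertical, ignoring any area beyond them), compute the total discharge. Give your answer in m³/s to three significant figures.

14.1 m³/s

w_2 = (13.4 − 0.0)/2 = 6.7 m; q_2 = 1.01 × 1.45 × 6.7 = 9.812 m³/s
w_3 = (17.0 − 10.5)/2 = 3.25 m; q_3 = 0.84 × 1.12 × 3.25 = 3.058 m³/s
w_4 = (18.2 − 13.4)/2 = 2.4 m; q_4 = 0.79 × 0.67 × 2.4 = 1.270 m³/s
Stations 1, 5 contribute zero (depth or velocity is 0).
Q = Σ qᵢ = 14.14 m³/s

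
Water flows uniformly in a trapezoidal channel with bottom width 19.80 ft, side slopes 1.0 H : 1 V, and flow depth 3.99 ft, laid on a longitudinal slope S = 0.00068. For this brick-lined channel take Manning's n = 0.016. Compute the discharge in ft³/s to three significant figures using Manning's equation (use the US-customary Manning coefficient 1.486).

A = (b + z·y)·y = (19.80 + 1.0×3.99)×3.99 = 94.92 ft²
P = b + 2y√(1+z²) = 19.80 + 2×3.99×√(1+1.0²) = 31.09 ft
R = A/P = 94.92/31.09 = 3.054 ft
Q = (1.486/n)·A·R^(2/3)·S^(1/2) = (1.486/0.016) × 94.92 × 3.054^(2/3) × 0.00068^(1/2) = 483.9 ft³/s

484 ft³/s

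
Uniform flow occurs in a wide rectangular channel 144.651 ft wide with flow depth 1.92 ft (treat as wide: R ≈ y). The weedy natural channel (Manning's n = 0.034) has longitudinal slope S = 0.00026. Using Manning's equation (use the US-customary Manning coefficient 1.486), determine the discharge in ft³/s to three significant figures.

302 ft³/s

A = b·y = 144.651 × 1.92 = 277.7 ft²
Wide channel: R ≈ y = 1.92 ft
Q = (1.486/n)·A·R^(2/3)·S^(1/2) = (1.486/0.034) × 277.7 × 1.920^(2/3) × 0.00026^(1/2) = 302.4 ft³/s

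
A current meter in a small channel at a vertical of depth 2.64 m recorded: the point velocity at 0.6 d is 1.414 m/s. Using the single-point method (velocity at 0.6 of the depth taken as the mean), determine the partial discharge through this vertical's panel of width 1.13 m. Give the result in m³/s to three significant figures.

v̄ = v₀.₆ = 1.414 m/s
q = v̄ × d × w = 1.414 × 2.64 × 1.13 = 4.218 m³/s

4.22 m³/s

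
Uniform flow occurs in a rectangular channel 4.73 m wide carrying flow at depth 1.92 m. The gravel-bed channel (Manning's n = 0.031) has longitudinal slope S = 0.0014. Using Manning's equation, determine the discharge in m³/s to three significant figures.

11.4 m³/s

A = b·y = 4.73 × 1.92 = 9.082 m²
P = b + 2y = 4.73 + 2×1.92 = 8.570 m
R = A/P = 9.082/8.570 = 1.060 m
Q = (1/n)·A·R^(2/3)·S^(1/2) = (1/0.031) × 9.082 × 1.060^(2/3) × 0.0014^(1/2) = 11.39 m³/s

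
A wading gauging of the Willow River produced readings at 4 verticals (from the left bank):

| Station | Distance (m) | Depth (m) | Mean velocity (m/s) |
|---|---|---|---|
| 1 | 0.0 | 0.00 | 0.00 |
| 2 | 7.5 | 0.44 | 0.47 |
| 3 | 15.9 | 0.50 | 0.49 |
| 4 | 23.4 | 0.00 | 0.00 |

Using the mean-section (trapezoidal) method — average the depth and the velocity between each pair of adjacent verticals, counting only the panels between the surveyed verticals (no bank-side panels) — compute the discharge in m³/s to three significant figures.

Panel 1-2: Δb = 7.5 m, d̄ = (0.00+0.44)/2 = 0.22, v̄ = (0.00+0.47)/2 = 0.235 → q = 7.5×0.22×0.235 = 0.3878 m³/s
Panel 2-3: Δb = 8.4 m, d̄ = (0.44+0.50)/2 = 0.47, v̄ = (0.47+0.49)/2 = 0.48 → q = 8.4×0.47×0.48 = 1.895 m³/s
Panel 3-4: Δb = 7.5 m, d̄ = (0.50+0.00)/2 = 0.25, v̄ = (0.49+0.00)/2 = 0.245 → q = 7.5×0.25×0.245 = 0.4594 m³/s
Q = Σ q = 2.742 m³/s

2.74 m³/s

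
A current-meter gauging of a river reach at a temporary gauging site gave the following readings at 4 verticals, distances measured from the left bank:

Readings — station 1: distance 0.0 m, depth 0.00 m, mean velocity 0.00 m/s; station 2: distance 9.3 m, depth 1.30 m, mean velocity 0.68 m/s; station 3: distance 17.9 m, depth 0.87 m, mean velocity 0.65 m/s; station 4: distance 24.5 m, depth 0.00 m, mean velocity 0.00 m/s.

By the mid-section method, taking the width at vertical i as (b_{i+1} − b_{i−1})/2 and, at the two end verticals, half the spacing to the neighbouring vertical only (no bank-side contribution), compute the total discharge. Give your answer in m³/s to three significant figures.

12.2 m³/s

w_2 = (17.9 − 0.0)/2 = 8.95 m; q_2 = 0.68 × 1.30 × 8.95 = 7.912 m³/s
w_3 = (24.5 − 9.3)/2 = 7.6 m; q_3 = 0.65 × 0.87 × 7.6 = 4.298 m³/s
Stations 1, 4 contribute zero (depth or velocity is 0).
Q = Σ qᵢ = 12.21 m³/s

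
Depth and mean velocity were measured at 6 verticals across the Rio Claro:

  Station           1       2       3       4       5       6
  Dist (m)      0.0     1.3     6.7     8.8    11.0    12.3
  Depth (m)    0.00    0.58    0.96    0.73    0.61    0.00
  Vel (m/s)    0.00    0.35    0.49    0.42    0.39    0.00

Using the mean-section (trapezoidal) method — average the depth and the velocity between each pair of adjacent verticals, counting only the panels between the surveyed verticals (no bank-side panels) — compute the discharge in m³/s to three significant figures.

Panel 1-2: Δb = 1.3 m, d̄ = (0.00+0.58)/2 = 0.29, v̄ = (0.00+0.35)/2 = 0.175 → q = 1.3×0.29×0.175 = 0.06598 m³/s
Panel 2-3: Δb = 5.4 m, d̄ = (0.58+0.96)/2 = 0.77, v̄ = (0.35+0.49)/2 = 0.42 → q = 5.4×0.77×0.42 = 1.746 m³/s
Panel 3-4: Δb = 2.1 m, d̄ = (0.96+0.73)/2 = 0.845, v̄ = (0.49+0.42)/2 = 0.455 → q = 2.1×0.845×0.455 = 0.8074 m³/s
Panel 4-5: Δb = 2.2 m, d̄ = (0.73+0.61)/2 = 0.67, v̄ = (0.42+0.39)/2 = 0.405 → q = 2.2×0.67×0.405 = 0.5970 m³/s
Panel 5-6: Δb = 1.3 m, d̄ = (0.61+0.00)/2 = 0.305, v̄ = (0.39+0.00)/2 = 0.195 → q = 1.3×0.305×0.195 = 0.07732 m³/s
Q = Σ q = 3.294 m³/s

3.29 m³/s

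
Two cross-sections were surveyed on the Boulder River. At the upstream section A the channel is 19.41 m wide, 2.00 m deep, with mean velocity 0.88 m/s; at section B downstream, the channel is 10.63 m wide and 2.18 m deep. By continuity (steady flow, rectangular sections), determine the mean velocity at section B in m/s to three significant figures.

1.47 m/s

Q = A₁V₁ = (19.41×2.00) × 0.88 = 34.16 m³/s
A₂ = 10.63 × 2.18 = 23.17 m²
V₂ = Q/A₂ = 34.16/23.17 = 1.474 m/s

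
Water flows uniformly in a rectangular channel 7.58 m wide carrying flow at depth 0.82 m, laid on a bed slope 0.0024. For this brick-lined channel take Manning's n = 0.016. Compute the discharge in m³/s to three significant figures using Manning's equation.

A = b·y = 7.58 × 0.82 = 6.216 m²
P = b + 2y = 7.58 + 2×0.82 = 9.220 m
R = A/P = 6.216/9.220 = 0.6741 m
Q = (1/n)·A·R^(2/3)·S^(1/2) = (1/0.016) × 6.216 × 0.6741^(2/3) × 0.0024^(1/2) = 14.63 m³/s

14.6 m³/s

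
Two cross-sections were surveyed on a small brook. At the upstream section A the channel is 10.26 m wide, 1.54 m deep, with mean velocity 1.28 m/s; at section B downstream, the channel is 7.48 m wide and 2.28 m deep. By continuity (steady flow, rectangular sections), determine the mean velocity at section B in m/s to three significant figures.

Q = A₁V₁ = (10.26×1.54) × 1.28 = 20.22 m³/s
A₂ = 7.48 × 2.28 = 17.05 m²
V₂ = Q/A₂ = 20.22/17.05 = 1.186 m/s

1.19 m/s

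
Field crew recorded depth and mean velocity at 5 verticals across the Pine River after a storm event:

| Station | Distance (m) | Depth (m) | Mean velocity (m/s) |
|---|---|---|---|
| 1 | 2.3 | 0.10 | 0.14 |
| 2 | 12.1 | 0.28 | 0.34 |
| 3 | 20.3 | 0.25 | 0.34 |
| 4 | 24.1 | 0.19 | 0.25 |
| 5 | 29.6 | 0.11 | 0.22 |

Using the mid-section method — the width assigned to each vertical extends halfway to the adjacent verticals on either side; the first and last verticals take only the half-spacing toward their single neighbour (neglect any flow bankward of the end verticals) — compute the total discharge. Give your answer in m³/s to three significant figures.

1.72 m³/s

w_1 = (12.1 − 2.3)/2 = 4.9 m; q_1 = 0.14 × 0.10 × 4.9 = 0.06860 m³/s
w_2 = (20.3 − 2.3)/2 = 9 m; q_2 = 0.34 × 0.28 × 9 = 0.8568 m³/s
w_3 = (24.1 − 12.1)/2 = 6 m; q_3 = 0.34 × 0.25 × 6 = 0.5100 m³/s
w_4 = (29.6 − 20.3)/2 = 4.65 m; q_4 = 0.25 × 0.19 × 4.65 = 0.2209 m³/s
w_5 = (29.6 − 24.1)/2 = 2.75 m; q_5 = 0.22 × 0.11 × 2.75 = 0.06655 m³/s
Q = Σ qᵢ = 1.723 m³/s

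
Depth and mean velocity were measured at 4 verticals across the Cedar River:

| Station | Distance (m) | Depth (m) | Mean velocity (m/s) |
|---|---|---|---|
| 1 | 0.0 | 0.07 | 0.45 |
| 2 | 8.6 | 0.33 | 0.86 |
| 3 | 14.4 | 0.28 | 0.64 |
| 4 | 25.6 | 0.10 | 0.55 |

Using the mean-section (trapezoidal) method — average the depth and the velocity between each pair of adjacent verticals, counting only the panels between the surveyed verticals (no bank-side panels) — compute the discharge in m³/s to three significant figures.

Panel 1-2: Δb = 8.6 m, d̄ = (0.07+0.33)/2 = 0.2, v̄ = (0.45+0.86)/2 = 0.655 → q = 8.6×0.2×0.655 = 1.127 m³/s
Panel 2-3: Δb = 5.8 m, d̄ = (0.33+0.28)/2 = 0.305, v̄ = (0.86+0.64)/2 = 0.75 → q = 5.8×0.305×0.75 = 1.327 m³/s
Panel 3-4: Δb = 11.2 m, d̄ = (0.28+0.10)/2 = 0.19, v̄ = (0.64+0.55)/2 = 0.595 → q = 11.2×0.19×0.595 = 1.266 m³/s
Q = Σ q = 3.720 m³/s

3.72 m³/s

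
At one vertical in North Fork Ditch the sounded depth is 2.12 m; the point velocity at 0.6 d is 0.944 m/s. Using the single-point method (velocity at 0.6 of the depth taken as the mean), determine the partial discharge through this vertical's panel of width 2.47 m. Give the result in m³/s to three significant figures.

v̄ = v₀.₆ = 0.944 m/s
q = v̄ × d × w = 0.9440 × 2.12 × 2.47 = 4.943 m³/s

4.94 m³/s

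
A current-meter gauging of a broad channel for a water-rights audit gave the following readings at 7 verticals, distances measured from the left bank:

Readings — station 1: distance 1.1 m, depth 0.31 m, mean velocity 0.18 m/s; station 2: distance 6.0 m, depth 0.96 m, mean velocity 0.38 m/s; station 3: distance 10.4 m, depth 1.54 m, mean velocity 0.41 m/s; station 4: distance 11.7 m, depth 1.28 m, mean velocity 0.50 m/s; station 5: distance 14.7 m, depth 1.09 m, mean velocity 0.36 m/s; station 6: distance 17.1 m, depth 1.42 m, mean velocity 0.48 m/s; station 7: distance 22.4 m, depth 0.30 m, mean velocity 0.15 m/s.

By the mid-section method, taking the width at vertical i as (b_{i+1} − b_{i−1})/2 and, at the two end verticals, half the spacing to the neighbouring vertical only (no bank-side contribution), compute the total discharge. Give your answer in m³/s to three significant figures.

8.81 m³/s

w_1 = (6.0 − 1.1)/2 = 2.45 m; q_1 = 0.18 × 0.31 × 2.45 = 0.1367 m³/s
w_2 = (10.4 − 1.1)/2 = 4.65 m; q_2 = 0.38 × 0.96 × 4.65 = 1.696 m³/s
w_3 = (11.7 − 6.0)/2 = 2.85 m; q_3 = 0.41 × 1.54 × 2.85 = 1.799 m³/s
w_4 = (14.7 − 10.4)/2 = 2.15 m; q_4 = 0.50 × 1.28 × 2.15 = 1.376 m³/s
w_5 = (17.1 − 11.7)/2 = 2.7 m; q_5 = 0.36 × 1.09 × 2.7 = 1.059 m³/s
w_6 = (22.4 − 14.7)/2 = 3.85 m; q_6 = 0.48 × 1.42 × 3.85 = 2.624 m³/s
w_7 = (22.4 − 17.1)/2 = 2.65 m; q_7 = 0.15 × 0.30 × 2.65 = 0.1193 m³/s
Q = Σ qᵢ = 8.811 m³/s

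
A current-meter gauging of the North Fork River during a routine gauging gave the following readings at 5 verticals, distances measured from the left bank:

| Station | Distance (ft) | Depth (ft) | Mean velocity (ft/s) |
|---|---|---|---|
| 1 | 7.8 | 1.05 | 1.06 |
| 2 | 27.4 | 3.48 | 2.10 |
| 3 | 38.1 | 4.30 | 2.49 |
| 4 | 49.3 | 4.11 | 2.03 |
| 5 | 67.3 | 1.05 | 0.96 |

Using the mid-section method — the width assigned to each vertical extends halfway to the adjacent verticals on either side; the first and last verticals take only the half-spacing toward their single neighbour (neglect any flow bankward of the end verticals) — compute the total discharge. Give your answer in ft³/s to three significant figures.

w_1 = (27.4 − 7.8)/2 = 9.8 ft; q_1 = 1.06 × 1.05 × 9.8 = 10.91 ft³/s
w_2 = (38.1 − 7.8)/2 = 15.15 ft; q_2 = 2.10 × 3.48 × 15.15 = 110.7 ft³/s
w_3 = (49.3 − 27.4)/2 = 10.95 ft; q_3 = 2.49 × 4.30 × 10.95 = 117.2 ft³/s
w_4 = (67.3 − 38.1)/2 = 14.6 ft; q_4 = 2.03 × 4.11 × 14.6 = 121.8 ft³/s
w_5 = (67.3 − 49.3)/2 = 9 ft; q_5 = 0.96 × 1.05 × 9 = 9.072 ft³/s
Q = Σ qᵢ = 369.7 ft³/s

370 ft³/s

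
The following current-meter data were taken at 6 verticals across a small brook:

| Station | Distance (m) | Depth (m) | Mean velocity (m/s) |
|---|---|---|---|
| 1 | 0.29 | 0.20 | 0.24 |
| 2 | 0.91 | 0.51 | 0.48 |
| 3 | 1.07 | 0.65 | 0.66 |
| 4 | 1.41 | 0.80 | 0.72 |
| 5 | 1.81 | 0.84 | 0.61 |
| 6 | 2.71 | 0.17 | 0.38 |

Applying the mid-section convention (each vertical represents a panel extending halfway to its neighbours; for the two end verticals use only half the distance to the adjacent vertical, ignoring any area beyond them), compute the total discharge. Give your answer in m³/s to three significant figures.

0.793 m³/s

w_1 = (0.91 − 0.29)/2 = 0.31 m; q_1 = 0.24 × 0.20 × 0.31 = 0.01488 m³/s
w_2 = (1.07 − 0.29)/2 = 0.39 m; q_2 = 0.48 × 0.51 × 0.39 = 0.09547 m³/s
w_3 = (1.41 − 0.91)/2 = 0.25 m; q_3 = 0.66 × 0.65 × 0.25 = 0.1073 m³/s
w_4 = (1.81 − 1.07)/2 = 0.37 m; q_4 = 0.72 × 0.80 × 0.37 = 0.2131 m³/s
w_5 = (2.71 − 1.41)/2 = 0.65 m; q_5 = 0.61 × 0.84 × 0.65 = 0.3331 m³/s
w_6 = (2.71 − 1.81)/2 = 0.45 m; q_6 = 0.38 × 0.17 × 0.45 = 0.02907 m³/s
Q = Σ qᵢ = 0.7929 m³/s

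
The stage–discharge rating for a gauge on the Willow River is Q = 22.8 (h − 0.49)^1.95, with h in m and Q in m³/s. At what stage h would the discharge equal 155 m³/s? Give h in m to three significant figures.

h − h₀ = (Q/C)^(1/b) = (155/22.8)^(1/1.95) = 2.672 m
h = 0.49 + 2.672 = 3.162 m

3.16 m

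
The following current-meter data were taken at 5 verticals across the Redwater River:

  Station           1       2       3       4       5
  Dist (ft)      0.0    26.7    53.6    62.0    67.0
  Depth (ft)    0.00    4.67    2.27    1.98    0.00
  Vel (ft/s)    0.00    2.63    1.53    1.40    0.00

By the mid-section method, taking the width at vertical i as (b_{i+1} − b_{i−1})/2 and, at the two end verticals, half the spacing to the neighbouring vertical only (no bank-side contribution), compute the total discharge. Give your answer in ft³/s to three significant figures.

409 ft³/s

w_2 = (53.6 − 0.0)/2 = 26.8 ft; q_2 = 2.63 × 4.67 × 26.8 = 329.2 ft³/s
w_3 = (62.0 − 26.7)/2 = 17.65 ft; q_3 = 1.53 × 2.27 × 17.65 = 61.30 ft³/s
w_4 = (67.0 − 53.6)/2 = 6.7 ft; q_4 = 1.40 × 1.98 × 6.7 = 18.57 ft³/s
Stations 1, 5 contribute zero (depth or velocity is 0).
Q = Σ qᵢ = 409.0 ft³/s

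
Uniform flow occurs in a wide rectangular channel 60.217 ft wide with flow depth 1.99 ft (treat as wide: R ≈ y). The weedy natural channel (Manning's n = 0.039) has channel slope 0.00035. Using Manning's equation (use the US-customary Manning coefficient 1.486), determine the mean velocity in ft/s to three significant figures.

1.13 ft/s

A = b·y = 60.217 × 1.99 = 119.8 ft²
Wide channel: R ≈ y = 1.99 ft
Q = (1.486/n)·A·R^(2/3)·S^(1/2) = (1.486/0.039) × 119.8 × 1.990^(2/3) × 0.00035^(1/2) = 135.1 ft³/s
V = Q/A = 135.1/119.8 = 1.128 ft/s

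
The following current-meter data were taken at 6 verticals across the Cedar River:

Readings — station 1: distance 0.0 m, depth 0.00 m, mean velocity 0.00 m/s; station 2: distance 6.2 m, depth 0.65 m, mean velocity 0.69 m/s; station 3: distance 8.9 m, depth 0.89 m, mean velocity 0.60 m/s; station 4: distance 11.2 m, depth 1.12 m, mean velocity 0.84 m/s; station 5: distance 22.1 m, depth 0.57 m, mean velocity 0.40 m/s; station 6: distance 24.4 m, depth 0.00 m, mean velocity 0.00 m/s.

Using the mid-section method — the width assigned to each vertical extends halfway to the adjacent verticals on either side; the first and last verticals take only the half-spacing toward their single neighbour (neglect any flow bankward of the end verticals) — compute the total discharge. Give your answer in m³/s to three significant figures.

11.0 m³/s

w_2 = (8.9 − 0.0)/2 = 4.45 m; q_2 = 0.69 × 0.65 × 4.45 = 1.996 m³/s
w_3 = (11.2 − 6.2)/2 = 2.5 m; q_3 = 0.60 × 0.89 × 2.5 = 1.335 m³/s
w_4 = (22.1 − 8.9)/2 = 6.6 m; q_4 = 0.84 × 1.12 × 6.6 = 6.209 m³/s
w_5 = (24.4 − 11.2)/2 = 6.6 m; q_5 = 0.40 × 0.57 × 6.6 = 1.505 m³/s
Stations 1, 6 contribute zero (depth or velocity is 0).
Q = Σ qᵢ = 11.04 m³/s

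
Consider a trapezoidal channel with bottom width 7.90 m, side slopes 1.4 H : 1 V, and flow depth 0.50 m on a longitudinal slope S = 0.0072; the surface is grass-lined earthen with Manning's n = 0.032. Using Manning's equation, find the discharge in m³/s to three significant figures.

A = (b + z·y)·y = (7.90 + 1.4×0.50)×0.50 = 4.300 m²
P = b + 2y√(1+z²) = 7.90 + 2×0.50×√(1+1.4²) = 9.620 m
R = A/P = 4.300/9.620 = 0.4470 m
Q = (1/n)·A·R^(2/3)·S^(1/2) = (1/0.032) × 4.300 × 0.4470^(2/3) × 0.0072^(1/2) = 6.666 m³/s

6.67 m³/s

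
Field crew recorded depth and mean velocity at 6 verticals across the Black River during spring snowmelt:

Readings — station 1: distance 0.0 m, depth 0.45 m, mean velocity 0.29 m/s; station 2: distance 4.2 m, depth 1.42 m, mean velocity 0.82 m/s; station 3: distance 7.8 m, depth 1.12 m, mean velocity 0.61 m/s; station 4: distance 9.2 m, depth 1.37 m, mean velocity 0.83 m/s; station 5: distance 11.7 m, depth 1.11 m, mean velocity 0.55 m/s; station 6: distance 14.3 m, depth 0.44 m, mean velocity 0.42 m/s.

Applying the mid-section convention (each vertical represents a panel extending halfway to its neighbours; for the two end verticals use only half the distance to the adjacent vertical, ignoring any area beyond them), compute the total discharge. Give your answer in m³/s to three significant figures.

w_1 = (4.2 − 0.0)/2 = 2.1 m; q_1 = 0.29 × 0.45 × 2.1 = 0.2741 m³/s
w_2 = (7.8 − 0.0)/2 = 3.9 m; q_2 = 0.82 × 1.42 × 3.9 = 4.541 m³/s
w_3 = (9.2 − 4.2)/2 = 2.5 m; q_3 = 0.61 × 1.12 × 2.5 = 1.708 m³/s
w_4 = (11.7 − 7.8)/2 = 1.95 m; q_4 = 0.83 × 1.37 × 1.95 = 2.217 m³/s
w_5 = (14.3 − 9.2)/2 = 2.55 m; q_5 = 0.55 × 1.11 × 2.55 = 1.557 m³/s
w_6 = (14.3 − 11.7)/2 = 1.3 m; q_6 = 0.42 × 0.44 × 1.3 = 0.2402 m³/s
Q = Σ qᵢ = 10.54 m³/s

10.5 m³/s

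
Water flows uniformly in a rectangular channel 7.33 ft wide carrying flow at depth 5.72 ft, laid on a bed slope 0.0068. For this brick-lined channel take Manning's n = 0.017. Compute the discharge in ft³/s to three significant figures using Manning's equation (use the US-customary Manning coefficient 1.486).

516 ft³/s

A = b·y = 7.33 × 5.72 = 41.93 ft²
P = b + 2y = 7.33 + 2×5.72 = 18.77 ft
R = A/P = 41.93/18.77 = 2.234 ft
Q = (1.486/n)·A·R^(2/3)·S^(1/2) = (1.486/0.017) × 41.93 × 2.234^(2/3) × 0.0068^(1/2) = 516.4 ft³/s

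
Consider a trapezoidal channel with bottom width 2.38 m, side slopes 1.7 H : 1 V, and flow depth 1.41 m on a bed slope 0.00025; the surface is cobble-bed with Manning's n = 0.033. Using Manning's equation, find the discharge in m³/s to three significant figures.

A = (b + z·y)·y = (2.38 + 1.7×1.41)×1.41 = 6.736 m²
P = b + 2y√(1+z²) = 2.38 + 2×1.41×√(1+1.7²) = 7.942 m
R = A/P = 6.736/7.942 = 0.8481 m
Q = (1/n)·A·R^(2/3)·S^(1/2) = (1/0.033) × 6.736 × 0.8481^(2/3) × 0.00025^(1/2) = 2.892 m³/s

2.89 m³/s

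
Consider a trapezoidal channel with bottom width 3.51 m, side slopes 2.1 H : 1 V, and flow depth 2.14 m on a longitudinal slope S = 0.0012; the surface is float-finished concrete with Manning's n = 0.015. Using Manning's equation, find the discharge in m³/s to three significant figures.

46.4 m³/s

A = (b + z·y)·y = (3.51 + 2.1×2.14)×2.14 = 17.13 m²
P = b + 2y√(1+z²) = 3.51 + 2×2.14×√(1+2.1²) = 13.47 m
R = A/P = 17.13/13.47 = 1.272 m
Q = (1/n)·A·R^(2/3)·S^(1/2) = (1/0.015) × 17.13 × 1.272^(2/3) × 0.0012^(1/2) = 46.44 m³/s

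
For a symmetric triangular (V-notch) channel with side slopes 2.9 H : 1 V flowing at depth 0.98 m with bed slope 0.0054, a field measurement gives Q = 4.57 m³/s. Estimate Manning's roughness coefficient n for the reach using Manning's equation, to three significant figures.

A = z·y² = 2.9×0.98² = 2.785 m²
P = 2y√(1+z²) = 2×0.98×√(1+2.9²) = 6.012 m
R = A/P = 2.785/6.012 = 0.4632 m
n = (1/Q)·A·R^(2/3)·S^(1/2) = (1/4.57) × 2.785 × 0.5987 × 0.07348 = 0.02681

0.0268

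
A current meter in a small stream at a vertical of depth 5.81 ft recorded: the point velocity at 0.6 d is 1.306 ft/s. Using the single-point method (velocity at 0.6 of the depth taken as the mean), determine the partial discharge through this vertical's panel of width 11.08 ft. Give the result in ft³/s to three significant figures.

84.1 ft³/s

v̄ = v₀.₆ = 1.306 ft/s
q = v̄ × d × w = 1.306 × 5.81 × 11.08 = 84.07 ft³/s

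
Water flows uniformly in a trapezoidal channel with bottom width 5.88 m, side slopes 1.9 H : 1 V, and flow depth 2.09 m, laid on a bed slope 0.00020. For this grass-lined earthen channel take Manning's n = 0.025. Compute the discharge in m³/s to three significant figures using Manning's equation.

A = (b + z·y)·y = (5.88 + 1.9×2.09)×2.09 = 20.59 m²
P = b + 2y√(1+z²) = 5.88 + 2×2.09×√(1+1.9²) = 14.85 m
R = A/P = 20.59/14.85 = 1.386 m
Q = (1/n)·A·R^(2/3)·S^(1/2) = (1/0.025) × 20.59 × 1.386^(2/3) × 0.00020^(1/2) = 14.48 m³/s

14.5 m³/s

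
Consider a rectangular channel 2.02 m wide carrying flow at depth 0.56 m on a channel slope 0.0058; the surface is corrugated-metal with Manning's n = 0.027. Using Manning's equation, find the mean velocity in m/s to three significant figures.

1.43 m/s

A = b·y = 2.02 × 0.56 = 1.131 m²
P = b + 2y = 2.02 + 2×0.56 = 3.140 m
R = A/P = 1.131/3.140 = 0.3603 m
Q = (1/n)·A·R^(2/3)·S^(1/2) = (1/0.027) × 1.131 × 0.3603^(2/3) × 0.0058^(1/2) = 1.615 m³/s
V = Q/A = 1.615/1.131 = 1.428 m/s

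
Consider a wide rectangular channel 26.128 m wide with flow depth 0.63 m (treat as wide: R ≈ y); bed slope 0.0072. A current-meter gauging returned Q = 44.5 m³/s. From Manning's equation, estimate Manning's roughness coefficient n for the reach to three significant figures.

A = b·y = 26.128 × 0.63 = 16.46 m²
Wide channel: R ≈ y = 0.63 m
n = (1/Q)·A·R^(2/3)·S^(1/2) = (1/44.5) × 16.46 × 0.7349 × 0.08485 = 0.02307

0.0231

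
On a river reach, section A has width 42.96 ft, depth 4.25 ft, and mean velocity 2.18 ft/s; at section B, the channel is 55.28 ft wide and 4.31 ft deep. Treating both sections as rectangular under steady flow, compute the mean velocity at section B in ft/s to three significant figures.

1.67 ft/s

Q = A₁V₁ = (42.96×4.25) × 2.18 = 398.0 ft³/s
A₂ = 55.28 × 4.31 = 238.3 ft²
V₂ = Q/A₂ = 398.0/238.3 = 1.671 ft/s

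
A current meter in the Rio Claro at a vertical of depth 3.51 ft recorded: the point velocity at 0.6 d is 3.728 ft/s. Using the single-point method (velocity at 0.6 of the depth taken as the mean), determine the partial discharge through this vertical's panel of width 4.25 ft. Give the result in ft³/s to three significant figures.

55.6 ft³/s

v̄ = v₀.₆ = 3.728 ft/s
q = v̄ × d × w = 3.728 × 3.51 × 4.25 = 55.61 ft³/s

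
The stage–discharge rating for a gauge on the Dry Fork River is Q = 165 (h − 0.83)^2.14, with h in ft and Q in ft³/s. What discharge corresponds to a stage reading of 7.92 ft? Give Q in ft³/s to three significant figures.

Q = 165 × (7.92 − 0.83)^2.14 = 165 × 7.09^2.14 = 10910 ft³/s

10900 ft³/s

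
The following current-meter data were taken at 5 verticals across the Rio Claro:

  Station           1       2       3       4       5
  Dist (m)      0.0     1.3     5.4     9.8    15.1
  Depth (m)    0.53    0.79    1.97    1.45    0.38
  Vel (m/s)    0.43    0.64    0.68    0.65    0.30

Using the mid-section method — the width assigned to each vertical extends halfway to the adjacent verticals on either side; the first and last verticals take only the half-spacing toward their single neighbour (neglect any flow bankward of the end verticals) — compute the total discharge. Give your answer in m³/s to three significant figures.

12.1 m³/s

w_1 = (1.3 − 0.0)/2 = 0.65 m; q_1 = 0.43 × 0.53 × 0.65 = 0.1481 m³/s
w_2 = (5.4 − 0.0)/2 = 2.7 m; q_2 = 0.64 × 0.79 × 2.7 = 1.365 m³/s
w_3 = (9.8 − 1.3)/2 = 4.25 m; q_3 = 0.68 × 1.97 × 4.25 = 5.693 m³/s
w_4 = (15.1 − 5.4)/2 = 4.85 m; q_4 = 0.65 × 1.45 × 4.85 = 4.571 m³/s
w_5 = (15.1 − 9.8)/2 = 2.65 m; q_5 = 0.30 × 0.38 × 2.65 = 0.3021 m³/s
Q = Σ qᵢ = 12.08 m³/s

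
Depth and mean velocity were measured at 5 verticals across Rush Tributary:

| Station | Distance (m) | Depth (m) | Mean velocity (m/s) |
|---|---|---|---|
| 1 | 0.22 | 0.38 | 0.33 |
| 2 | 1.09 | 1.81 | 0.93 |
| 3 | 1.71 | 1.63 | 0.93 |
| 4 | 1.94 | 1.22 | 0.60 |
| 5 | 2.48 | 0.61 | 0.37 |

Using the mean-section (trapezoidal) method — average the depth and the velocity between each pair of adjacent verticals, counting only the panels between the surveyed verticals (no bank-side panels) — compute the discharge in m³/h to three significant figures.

Panel 1-2: Δb = 0.87 m, d̄ = (0.38+1.81)/2 = 1.095, v̄ = (0.33+0.93)/2 = 0.63 → q = 0.87×1.095×0.63 = 0.6002 m³/s
Panel 2-3: Δb = 0.62 m, d̄ = (1.81+1.63)/2 = 1.72, v̄ = (0.93+0.93)/2 = 0.93 → q = 0.62×1.72×0.93 = 0.9918 m³/s
Panel 3-4: Δb = 0.23 m, d̄ = (1.63+1.22)/2 = 1.425, v̄ = (0.93+0.60)/2 = 0.765 → q = 0.23×1.425×0.765 = 0.2507 m³/s
Panel 4-5: Δb = 0.54 m, d̄ = (1.22+0.61)/2 = 0.915, v̄ = (0.60+0.37)/2 = 0.485 → q = 0.54×0.915×0.485 = 0.2396 m³/s
Q = Σ q = 2.082 m³/s
= 2.082 × 3600 = 7496 m³/h

7500 m³/h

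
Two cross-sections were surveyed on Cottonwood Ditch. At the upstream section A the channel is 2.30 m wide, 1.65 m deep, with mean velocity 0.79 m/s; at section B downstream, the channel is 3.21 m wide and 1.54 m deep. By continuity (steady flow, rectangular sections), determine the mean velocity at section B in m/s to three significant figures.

0.606 m/s

Q = A₁V₁ = (2.30×1.65) × 0.79 = 2.998 m³/s
A₂ = 3.21 × 1.54 = 4.943 m²
V₂ = Q/A₂ = 2.998/4.943 = 0.6065 m/s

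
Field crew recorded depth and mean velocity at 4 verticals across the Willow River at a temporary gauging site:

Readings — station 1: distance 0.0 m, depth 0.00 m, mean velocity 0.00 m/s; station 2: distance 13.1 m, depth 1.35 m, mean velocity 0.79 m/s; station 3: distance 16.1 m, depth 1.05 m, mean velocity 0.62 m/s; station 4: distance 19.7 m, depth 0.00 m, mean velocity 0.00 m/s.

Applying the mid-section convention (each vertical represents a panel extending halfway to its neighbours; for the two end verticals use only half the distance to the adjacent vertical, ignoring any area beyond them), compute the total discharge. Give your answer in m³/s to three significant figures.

10.7 m³/s

w_2 = (16.1 − 0.0)/2 = 8.05 m; q_2 = 0.79 × 1.35 × 8.05 = 8.585 m³/s
w_3 = (19.7 − 13.1)/2 = 3.3 m; q_3 = 0.62 × 1.05 × 3.3 = 2.148 m³/s
Stations 1, 4 contribute zero (depth or velocity is 0).
Q = Σ qᵢ = 10.73 m³/s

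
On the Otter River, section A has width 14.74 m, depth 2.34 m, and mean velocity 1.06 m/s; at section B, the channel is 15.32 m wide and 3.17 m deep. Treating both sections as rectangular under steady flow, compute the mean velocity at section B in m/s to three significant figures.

0.753 m/s

Q = A₁V₁ = (14.74×2.34) × 1.06 = 36.56 m³/s
A₂ = 15.32 × 3.17 = 48.56 m²
V₂ = Q/A₂ = 36.56/48.56 = 0.7528 m/s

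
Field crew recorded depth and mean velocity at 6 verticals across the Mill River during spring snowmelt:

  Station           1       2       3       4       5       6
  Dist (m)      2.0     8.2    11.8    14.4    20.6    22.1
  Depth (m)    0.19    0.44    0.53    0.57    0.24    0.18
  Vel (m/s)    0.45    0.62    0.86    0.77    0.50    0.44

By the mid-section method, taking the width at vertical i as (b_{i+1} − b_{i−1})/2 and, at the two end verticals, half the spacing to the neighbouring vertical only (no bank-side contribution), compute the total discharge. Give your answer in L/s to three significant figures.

w_1 = (8.2 − 2.0)/2 = 3.1 m; q_1 = 0.45 × 0.19 × 3.1 = 0.2651 m³/s
w_2 = (11.8 − 2.0)/2 = 4.9 m; q_2 = 0.62 × 0.44 × 4.9 = 1.337 m³/s
w_3 = (14.4 − 8.2)/2 = 3.1 m; q_3 = 0.86 × 0.53 × 3.1 = 1.413 m³/s
w_4 = (20.6 − 11.8)/2 = 4.4 m; q_4 = 0.77 × 0.57 × 4.4 = 1.931 m³/s
w_5 = (22.1 − 14.4)/2 = 3.85 m; q_5 = 0.50 × 0.24 × 3.85 = 0.4620 m³/s
w_6 = (22.1 − 20.6)/2 = 0.75 m; q_6 = 0.44 × 0.18 × 0.75 = 0.05940 m³/s
Q = Σ qᵢ = 5.467 m³/s
= 5.467 × 1000 = 5467 L/s

5470 L/s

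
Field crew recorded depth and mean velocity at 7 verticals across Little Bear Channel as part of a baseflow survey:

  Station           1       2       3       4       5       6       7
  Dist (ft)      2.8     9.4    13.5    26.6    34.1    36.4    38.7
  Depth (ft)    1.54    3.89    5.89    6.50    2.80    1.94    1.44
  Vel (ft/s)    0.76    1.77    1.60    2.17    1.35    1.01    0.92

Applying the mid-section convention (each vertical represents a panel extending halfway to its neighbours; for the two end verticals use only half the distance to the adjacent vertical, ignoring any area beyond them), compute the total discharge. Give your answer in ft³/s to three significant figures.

w_1 = (9.4 − 2.8)/2 = 3.3 ft; q_1 = 0.76 × 1.54 × 3.3 = 3.862 ft³/s
w_2 = (13.5 − 2.8)/2 = 5.35 ft; q_2 = 1.77 × 3.89 × 5.35 = 36.84 ft³/s
w_3 = (26.6 − 9.4)/2 = 8.6 ft; q_3 = 1.60 × 5.89 × 8.6 = 81.05 ft³/s
w_4 = (34.1 − 13.5)/2 = 10.3 ft; q_4 = 2.17 × 6.50 × 10.3 = 145.3 ft³/s
w_5 = (36.4 − 26.6)/2 = 4.9 ft; q_5 = 1.35 × 2.80 × 4.9 = 18.52 ft³/s
w_6 = (38.7 − 34.1)/2 = 2.3 ft; q_6 = 1.01 × 1.94 × 2.3 = 4.507 ft³/s
w_7 = (38.7 − 36.4)/2 = 1.15 ft; q_7 = 0.92 × 1.44 × 1.15 = 1.524 ft³/s
Q = Σ qᵢ = 291.6 ft³/s

292 ft³/s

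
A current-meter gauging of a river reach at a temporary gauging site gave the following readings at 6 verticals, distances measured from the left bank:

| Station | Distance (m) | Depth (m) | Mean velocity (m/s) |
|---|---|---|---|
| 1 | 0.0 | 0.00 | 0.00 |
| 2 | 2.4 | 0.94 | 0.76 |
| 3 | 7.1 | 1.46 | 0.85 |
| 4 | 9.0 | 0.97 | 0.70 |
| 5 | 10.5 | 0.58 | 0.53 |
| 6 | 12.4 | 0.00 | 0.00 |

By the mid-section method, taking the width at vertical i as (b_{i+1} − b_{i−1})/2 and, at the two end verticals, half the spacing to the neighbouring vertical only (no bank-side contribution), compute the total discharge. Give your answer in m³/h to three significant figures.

29900 m³/h

w_2 = (7.1 − 0.0)/2 = 3.55 m; q_2 = 0.76 × 0.94 × 3.55 = 2.536 m³/s
w_3 = (9.0 − 2.4)/2 = 3.3 m; q_3 = 0.85 × 1.46 × 3.3 = 4.095 m³/s
w_4 = (10.5 − 7.1)/2 = 1.7 m; q_4 = 0.70 × 0.97 × 1.7 = 1.154 m³/s
w_5 = (12.4 − 9.0)/2 = 1.7 m; q_5 = 0.53 × 0.58 × 1.7 = 0.5226 m³/s
Stations 1, 6 contribute zero (depth or velocity is 0).
Q = Σ qᵢ = 8.308 m³/s
= 8.308 × 3600 = 29910 m³/h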